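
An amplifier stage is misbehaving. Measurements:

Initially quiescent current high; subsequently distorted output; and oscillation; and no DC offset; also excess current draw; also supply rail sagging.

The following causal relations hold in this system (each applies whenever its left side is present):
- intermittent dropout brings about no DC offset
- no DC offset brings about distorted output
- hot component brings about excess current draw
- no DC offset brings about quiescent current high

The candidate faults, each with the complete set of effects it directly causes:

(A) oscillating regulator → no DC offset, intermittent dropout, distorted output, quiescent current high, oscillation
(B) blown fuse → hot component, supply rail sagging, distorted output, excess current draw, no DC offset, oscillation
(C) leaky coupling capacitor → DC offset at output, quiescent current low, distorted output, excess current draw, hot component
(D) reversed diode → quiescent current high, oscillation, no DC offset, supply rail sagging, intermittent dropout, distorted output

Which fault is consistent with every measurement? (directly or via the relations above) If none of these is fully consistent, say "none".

Checking each candidate against the observations:
(A) oscillating regulator — does not account for excess current draw, supply rail sagging
(B) blown fuse — accounts for every observation (quiescent current high via no DC offset → quiescent current high)
(C) leaky coupling capacitor — fails on quiescent current high, oscillation, no DC offset, supply rail sagging (predicts quiescent current low, not quiescent current high; predicts DC offset at output, not no DC offset)
(D) reversed diode — quiescent current high +; distorted output +; oscillation +; no DC offset +; excess current draw -; supply rail sagging +
Only (B) is consistent with every observation.

B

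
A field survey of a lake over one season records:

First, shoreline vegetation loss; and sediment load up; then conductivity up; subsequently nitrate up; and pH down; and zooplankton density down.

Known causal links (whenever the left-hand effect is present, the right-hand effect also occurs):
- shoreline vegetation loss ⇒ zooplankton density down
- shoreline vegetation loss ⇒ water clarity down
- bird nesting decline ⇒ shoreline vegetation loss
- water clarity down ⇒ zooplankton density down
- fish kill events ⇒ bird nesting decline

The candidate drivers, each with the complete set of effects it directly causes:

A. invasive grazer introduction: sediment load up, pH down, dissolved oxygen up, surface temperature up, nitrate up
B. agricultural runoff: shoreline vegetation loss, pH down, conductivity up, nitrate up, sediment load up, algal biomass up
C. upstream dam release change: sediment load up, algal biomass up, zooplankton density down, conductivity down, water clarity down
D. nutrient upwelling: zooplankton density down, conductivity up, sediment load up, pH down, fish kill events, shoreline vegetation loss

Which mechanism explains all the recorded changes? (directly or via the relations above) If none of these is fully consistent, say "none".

Checking each candidate against the observations:
(A) invasive grazer introduction — shoreline vegetation loss NO; sediment load up yes; conductivity up NO; nitrate up yes; pH down yes; zooplankton density down NO
(B) agricultural runoff — accounts for every observation (zooplankton density down via shoreline vegetation loss → zooplankton density down)
(C) upstream dam release change — shoreline vegetation loss NO; sediment load up yes; conductivity up NO; nitrate up NO; pH down NO; zooplankton density down yes
(D) nutrient upwelling — shoreline vegetation loss yes; sediment load up yes; conductivity up yes; nitrate up NO; pH down yes; zooplankton density down yes
(B) alone accounts for all the evidence.

B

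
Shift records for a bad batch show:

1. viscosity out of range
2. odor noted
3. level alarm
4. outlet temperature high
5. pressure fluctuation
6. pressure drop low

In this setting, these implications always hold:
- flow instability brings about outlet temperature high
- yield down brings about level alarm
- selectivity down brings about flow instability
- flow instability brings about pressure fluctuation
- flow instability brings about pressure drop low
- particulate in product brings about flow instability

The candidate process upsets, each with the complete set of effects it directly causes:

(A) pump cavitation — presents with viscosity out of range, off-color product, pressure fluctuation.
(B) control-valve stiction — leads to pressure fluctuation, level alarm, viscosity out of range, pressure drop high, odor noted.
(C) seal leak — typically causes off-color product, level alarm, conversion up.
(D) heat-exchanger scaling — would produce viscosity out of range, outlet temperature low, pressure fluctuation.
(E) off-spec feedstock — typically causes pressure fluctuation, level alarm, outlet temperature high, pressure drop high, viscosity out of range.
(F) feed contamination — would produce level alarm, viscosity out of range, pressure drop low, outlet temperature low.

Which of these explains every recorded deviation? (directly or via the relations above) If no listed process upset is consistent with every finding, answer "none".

none

Checking each candidate against the observations:
(A) pump cavitation — does not account for odor noted, level alarm, outlet temperature high, pressure drop low
(B) control-valve stiction — viscosity out of range yes; odor noted yes; level alarm yes; outlet temperature high NO; pressure fluctuation yes; pressure drop low NO
(C) seal leak — does not account for viscosity out of range, odor noted, outlet temperature high, pressure fluctuation, pressure drop low
(D) heat-exchanger scaling — viscosity out of range yes; odor noted NO; level alarm NO; outlet temperature high NO; pressure fluctuation yes; pressure drop low NO
(E) off-spec feedstock — fails on odor noted, pressure drop low (predicts pressure drop high, not pressure drop low)
(F) feed contamination — viscosity out of range yes; odor noted NO; level alarm yes; outlet temperature high NO; pressure fluctuation NO; pressure drop low yes
No candidate is consistent with all observations.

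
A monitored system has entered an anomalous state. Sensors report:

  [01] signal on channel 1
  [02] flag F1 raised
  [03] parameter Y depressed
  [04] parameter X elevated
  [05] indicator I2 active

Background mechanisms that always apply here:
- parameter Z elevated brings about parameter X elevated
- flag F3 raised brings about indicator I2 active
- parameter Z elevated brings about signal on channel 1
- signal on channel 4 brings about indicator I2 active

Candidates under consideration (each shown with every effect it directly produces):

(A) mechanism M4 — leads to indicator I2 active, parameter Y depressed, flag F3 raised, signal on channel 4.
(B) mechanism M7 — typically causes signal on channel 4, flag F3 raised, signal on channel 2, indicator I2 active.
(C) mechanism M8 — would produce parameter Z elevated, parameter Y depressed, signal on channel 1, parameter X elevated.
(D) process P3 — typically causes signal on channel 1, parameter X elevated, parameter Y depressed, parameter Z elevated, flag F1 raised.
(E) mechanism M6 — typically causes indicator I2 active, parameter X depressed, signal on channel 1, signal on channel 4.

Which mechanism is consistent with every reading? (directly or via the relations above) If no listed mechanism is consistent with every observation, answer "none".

Checking each candidate against the observations:
(A) mechanism M4 — signal on channel 1 NO; flag F1 raised NO; parameter Y depressed yes; parameter X elevated NO; indicator I2 active yes
(B) mechanism M7 — does not account for signal on channel 1, flag F1 raised, parameter Y depressed, parameter X elevated
(C) mechanism M8 — does not account for flag F1 raised, indicator I2 active
(D) process P3 — signal on channel 1 yes; flag F1 raised yes; parameter Y depressed yes; parameter X elevated yes; indicator I2 active NO
(E) mechanism M6 — signal on channel 1 yes; flag F1 raised NO; parameter Y depressed NO; parameter X elevated NO; indicator I2 active yes
Every candidate fails on at least one observation.

none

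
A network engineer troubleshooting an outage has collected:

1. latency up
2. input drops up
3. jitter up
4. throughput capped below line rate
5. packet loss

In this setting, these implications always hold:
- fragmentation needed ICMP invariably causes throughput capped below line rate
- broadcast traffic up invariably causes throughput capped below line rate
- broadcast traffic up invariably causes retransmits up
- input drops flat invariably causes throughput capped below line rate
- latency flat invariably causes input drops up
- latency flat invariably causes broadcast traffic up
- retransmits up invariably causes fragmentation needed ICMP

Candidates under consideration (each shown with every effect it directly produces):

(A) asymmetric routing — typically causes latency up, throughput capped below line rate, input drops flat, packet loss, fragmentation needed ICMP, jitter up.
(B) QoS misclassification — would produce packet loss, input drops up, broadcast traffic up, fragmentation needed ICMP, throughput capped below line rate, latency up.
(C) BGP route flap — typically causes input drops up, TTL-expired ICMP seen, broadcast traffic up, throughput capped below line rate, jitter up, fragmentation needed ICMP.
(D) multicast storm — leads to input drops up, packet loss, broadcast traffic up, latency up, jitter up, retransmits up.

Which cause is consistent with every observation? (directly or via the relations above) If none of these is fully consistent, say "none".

D

Per-candidate check:
(A) asymmetric routing — latency up yes; input drops up NO; jitter up yes; throughput capped below line rate yes; packet loss yes
(B) QoS misclassification — latency up yes; input drops up yes; jitter up NO; throughput capped below line rate yes; packet loss yes
(C) BGP route flap — does not account for latency up, packet loss
(D) multicast storm — latency up yes; input drops up yes; jitter up yes; throughput capped below line rate yes (through broadcast traffic up → throughput capped below line rate); packet loss yes
(D) alone accounts for all the evidence.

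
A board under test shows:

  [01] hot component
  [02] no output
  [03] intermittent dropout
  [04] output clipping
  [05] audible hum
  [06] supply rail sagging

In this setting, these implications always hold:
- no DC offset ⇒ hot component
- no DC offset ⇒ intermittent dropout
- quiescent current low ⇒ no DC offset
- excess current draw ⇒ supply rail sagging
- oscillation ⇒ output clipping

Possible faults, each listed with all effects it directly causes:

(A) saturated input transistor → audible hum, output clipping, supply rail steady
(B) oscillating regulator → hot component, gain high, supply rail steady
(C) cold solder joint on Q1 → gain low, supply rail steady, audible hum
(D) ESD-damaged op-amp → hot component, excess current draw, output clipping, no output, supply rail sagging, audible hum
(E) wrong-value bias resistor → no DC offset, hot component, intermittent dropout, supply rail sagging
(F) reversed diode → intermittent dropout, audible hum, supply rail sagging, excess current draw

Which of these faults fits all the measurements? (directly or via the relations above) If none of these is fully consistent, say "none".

For each candidate, compare predicted effects to what was observed:
(A) saturated input transistor — hot component -; no output -; intermittent dropout -; output clipping +; audible hum +; supply rail sagging -
(B) oscillating regulator — hot component +; no output -; intermittent dropout -; output clipping -; audible hum -; supply rail sagging -
(C) cold solder joint on Q1 — hot component -; no output -; intermittent dropout -; output clipping -; audible hum +; supply rail sagging -
(D) ESD-damaged op-amp — does not account for intermittent dropout
(E) wrong-value bias resistor — hot component +; no output -; intermittent dropout +; output clipping -; audible hum -; supply rail sagging +
(F) reversed diode — hot component -; no output -; intermittent dropout +; output clipping -; audible hum +; supply rail sagging +
No candidate is consistent with all observations.

none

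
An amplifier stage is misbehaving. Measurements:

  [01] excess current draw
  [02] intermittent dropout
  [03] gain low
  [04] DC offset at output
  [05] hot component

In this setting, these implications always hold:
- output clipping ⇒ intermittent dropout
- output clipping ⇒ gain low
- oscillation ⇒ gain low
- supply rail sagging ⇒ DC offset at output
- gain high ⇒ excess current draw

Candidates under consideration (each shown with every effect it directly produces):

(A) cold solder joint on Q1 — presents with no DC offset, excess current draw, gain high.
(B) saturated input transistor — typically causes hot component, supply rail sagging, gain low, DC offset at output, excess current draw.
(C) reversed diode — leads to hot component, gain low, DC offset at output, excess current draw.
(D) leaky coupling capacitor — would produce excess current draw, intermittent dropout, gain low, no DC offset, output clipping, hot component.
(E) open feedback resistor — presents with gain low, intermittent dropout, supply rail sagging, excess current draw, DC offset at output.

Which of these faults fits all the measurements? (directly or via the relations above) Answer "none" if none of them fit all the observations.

Testing each hypothesis:
(A) cold solder joint on Q1 — fails on intermittent dropout, gain low, DC offset at output, hot component (predicts gain high, not gain low; predicts no DC offset, not DC offset at output)
(B) saturated input transistor — does not account for intermittent dropout
(C) reversed diode — does not account for intermittent dropout
(D) leaky coupling capacitor — excess current draw ✓; intermittent dropout ✓; gain low ✓; DC offset at output ✗; hot component ✓
(E) open feedback resistor — does not account for hot component
No candidate is consistent with all observations.

none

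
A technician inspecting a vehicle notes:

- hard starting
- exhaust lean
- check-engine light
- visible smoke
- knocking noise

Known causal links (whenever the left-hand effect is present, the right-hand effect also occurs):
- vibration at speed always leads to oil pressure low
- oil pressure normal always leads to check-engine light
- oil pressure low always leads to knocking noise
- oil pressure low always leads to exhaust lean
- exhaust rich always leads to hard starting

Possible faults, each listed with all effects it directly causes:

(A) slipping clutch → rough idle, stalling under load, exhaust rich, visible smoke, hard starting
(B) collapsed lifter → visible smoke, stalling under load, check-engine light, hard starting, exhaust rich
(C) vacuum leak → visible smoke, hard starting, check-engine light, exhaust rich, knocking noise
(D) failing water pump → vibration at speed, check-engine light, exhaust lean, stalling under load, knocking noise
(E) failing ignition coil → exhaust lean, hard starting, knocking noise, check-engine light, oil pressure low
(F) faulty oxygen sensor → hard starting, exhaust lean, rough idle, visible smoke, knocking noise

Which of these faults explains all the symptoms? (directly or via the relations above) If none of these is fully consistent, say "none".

none

Checking each candidate against the observations:
(A) slipping clutch — hard starting yes; exhaust lean NO; check-engine light NO; visible smoke yes; knocking noise NO
(B) collapsed lifter — hard starting yes; exhaust lean NO; check-engine light yes; visible smoke yes; knocking noise NO
(C) vacuum leak — hard starting yes; exhaust lean NO; check-engine light yes; visible smoke yes; knocking noise yes
(D) failing water pump — does not account for hard starting, visible smoke
(E) failing ignition coil — hard starting yes; exhaust lean yes; check-engine light yes; visible smoke NO; knocking noise yes
(F) faulty oxygen sensor — hard starting yes; exhaust lean yes; check-engine light NO; visible smoke yes; knocking noise yes
None of the listed candidates fits everything.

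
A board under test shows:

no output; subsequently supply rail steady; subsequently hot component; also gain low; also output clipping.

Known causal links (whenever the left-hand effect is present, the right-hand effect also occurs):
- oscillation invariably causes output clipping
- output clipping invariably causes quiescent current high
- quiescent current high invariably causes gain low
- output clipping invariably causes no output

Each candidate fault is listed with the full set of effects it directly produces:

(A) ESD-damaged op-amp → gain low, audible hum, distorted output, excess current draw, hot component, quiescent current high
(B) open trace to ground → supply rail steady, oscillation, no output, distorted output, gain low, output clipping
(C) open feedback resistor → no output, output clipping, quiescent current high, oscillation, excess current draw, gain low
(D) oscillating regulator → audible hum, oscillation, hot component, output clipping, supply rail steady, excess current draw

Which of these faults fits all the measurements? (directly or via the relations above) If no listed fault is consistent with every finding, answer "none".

D

For each candidate, compare predicted effects to what was observed:
(A) ESD-damaged op-amp — no output ✗; supply rail steady ✗; hot component ✓; gain low ✓; output clipping ✗
(B) open trace to ground — no output ✓; supply rail steady ✓; hot component ✗; gain low ✓; output clipping ✓
(C) open feedback resistor — no output ✓; supply rail steady ✗; hot component ✗; gain low ✓; output clipping ✓
(D) oscillating regulator — no output ✓ (through output clipping → no output); supply rail steady ✓; hot component ✓; gain low ✓ (through output clipping → quiescent current high → gain low); output clipping ✓
Only (D) is consistent with every observation.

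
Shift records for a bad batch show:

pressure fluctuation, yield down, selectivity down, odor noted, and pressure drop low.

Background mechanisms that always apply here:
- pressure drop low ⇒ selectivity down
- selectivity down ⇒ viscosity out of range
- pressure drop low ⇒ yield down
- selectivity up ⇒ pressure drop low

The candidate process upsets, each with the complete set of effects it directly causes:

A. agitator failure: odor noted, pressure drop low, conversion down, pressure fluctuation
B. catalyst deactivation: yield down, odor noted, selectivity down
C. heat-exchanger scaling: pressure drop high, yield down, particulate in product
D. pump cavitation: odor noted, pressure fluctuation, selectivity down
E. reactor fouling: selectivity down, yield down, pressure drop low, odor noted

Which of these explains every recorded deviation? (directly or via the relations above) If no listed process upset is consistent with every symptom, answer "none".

Per-candidate check:
(A) agitator failure — pressure fluctuation match; yield down match (via pressure drop low → yield down); selectivity down match (via pressure drop low → selectivity down); odor noted match; pressure drop low match
(B) catalyst deactivation — pressure fluctuation miss; yield down match; selectivity down match; odor noted match; pressure drop low miss
(C) heat-exchanger scaling — pressure fluctuation miss; yield down match; selectivity down miss; odor noted miss; pressure drop low miss
(D) pump cavitation — pressure fluctuation match; yield down miss; selectivity down match; odor noted match; pressure drop low miss
(E) reactor fouling — does not account for pressure fluctuation
(A) is the only candidate with no mismatches.

A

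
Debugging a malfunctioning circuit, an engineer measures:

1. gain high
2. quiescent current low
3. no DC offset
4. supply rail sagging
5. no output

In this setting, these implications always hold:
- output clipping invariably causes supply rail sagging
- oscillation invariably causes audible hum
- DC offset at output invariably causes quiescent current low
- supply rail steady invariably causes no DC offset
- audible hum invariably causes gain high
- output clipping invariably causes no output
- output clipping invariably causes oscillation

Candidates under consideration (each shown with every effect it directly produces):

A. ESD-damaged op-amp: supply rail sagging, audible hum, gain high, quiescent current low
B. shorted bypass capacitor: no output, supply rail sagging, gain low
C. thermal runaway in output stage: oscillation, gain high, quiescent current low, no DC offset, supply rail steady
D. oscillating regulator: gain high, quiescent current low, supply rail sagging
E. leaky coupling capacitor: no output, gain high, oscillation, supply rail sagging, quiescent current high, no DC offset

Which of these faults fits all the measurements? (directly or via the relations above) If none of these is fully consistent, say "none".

Per-candidate check:
(A) ESD-damaged op-amp — gain high +; quiescent current low +; no DC offset -; supply rail sagging +; no output -
(B) shorted bypass capacitor — gain high -; quiescent current low -; no DC offset -; supply rail sagging +; no output +
(C) thermal runaway in output stage — fails on supply rail sagging, no output (predicts supply rail steady, not supply rail sagging)
(D) oscillating regulator — gain high +; quiescent current low +; no DC offset -; supply rail sagging +; no output -
(E) leaky coupling capacitor — gain high +; quiescent current low -; no DC offset +; supply rail sagging +; no output +
Every candidate fails on at least one observation.

none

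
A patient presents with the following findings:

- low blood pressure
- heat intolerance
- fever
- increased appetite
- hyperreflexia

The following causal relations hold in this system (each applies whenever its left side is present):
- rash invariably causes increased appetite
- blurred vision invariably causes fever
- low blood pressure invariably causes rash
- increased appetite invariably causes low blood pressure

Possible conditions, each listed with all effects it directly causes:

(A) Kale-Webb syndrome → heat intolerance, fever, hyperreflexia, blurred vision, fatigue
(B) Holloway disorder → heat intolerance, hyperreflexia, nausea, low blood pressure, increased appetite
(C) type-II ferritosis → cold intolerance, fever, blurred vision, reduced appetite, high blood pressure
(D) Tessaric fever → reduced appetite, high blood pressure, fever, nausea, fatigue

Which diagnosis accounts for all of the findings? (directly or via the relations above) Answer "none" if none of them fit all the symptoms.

Checking each candidate against the observations:
(A) Kale-Webb syndrome — does not account for low blood pressure, increased appetite
(B) Holloway disorder — does not account for fever
(C) type-II ferritosis — low blood pressure miss; heat intolerance miss; fever match; increased appetite miss; hyperreflexia miss
(D) Tessaric fever — fails on low blood pressure, heat intolerance, increased appetite, hyperreflexia (predicts high blood pressure, not low blood pressure; predicts reduced appetite, not increased appetite)
Every candidate fails on at least one observation.

none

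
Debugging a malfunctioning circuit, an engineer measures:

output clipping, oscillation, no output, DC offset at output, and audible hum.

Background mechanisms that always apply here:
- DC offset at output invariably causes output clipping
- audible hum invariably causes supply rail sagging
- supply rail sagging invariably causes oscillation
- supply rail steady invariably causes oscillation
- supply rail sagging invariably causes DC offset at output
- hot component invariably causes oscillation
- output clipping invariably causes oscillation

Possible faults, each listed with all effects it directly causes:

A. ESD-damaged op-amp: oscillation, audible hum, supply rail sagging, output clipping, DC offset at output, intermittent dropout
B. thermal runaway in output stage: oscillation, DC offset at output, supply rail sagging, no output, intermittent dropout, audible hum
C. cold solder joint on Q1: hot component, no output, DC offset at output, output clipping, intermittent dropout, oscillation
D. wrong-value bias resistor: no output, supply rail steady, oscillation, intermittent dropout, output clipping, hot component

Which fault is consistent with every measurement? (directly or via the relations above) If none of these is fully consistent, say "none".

Per-candidate check:
(A) ESD-damaged op-amp — does not account for no output
(B) thermal runaway in output stage — accounts for every observation (output clipping by DC offset at output → output clipping)
(C) cold solder joint on Q1 — output clipping match; oscillation match; no output match; DC offset at output match; audible hum miss
(D) wrong-value bias resistor — does not account for DC offset at output, audible hum
(B) is the only candidate with no mismatches.

B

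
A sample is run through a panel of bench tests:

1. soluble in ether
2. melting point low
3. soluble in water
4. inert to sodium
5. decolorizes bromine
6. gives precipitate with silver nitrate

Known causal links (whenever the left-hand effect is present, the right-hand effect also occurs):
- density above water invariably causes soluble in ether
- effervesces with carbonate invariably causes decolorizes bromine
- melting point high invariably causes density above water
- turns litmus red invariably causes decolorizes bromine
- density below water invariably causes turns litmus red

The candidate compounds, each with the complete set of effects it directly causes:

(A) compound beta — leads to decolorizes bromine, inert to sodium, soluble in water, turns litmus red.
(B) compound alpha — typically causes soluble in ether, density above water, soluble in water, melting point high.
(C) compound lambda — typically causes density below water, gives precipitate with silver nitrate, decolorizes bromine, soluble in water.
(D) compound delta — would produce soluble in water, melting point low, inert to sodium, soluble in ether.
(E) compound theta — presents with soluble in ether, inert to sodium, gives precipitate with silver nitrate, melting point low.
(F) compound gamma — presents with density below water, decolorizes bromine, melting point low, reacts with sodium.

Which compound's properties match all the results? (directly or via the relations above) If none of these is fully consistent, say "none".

none

Per-candidate check:
(A) compound beta — soluble in ether ✗; melting point low ✗; soluble in water ✓; inert to sodium ✓; decolorizes bromine ✓; gives precipitate with silver nitrate ✗
(B) compound alpha — fails on melting point low, inert to sodium, decolorizes bromine, gives precipitate with silver nitrate (predicts melting point high, not melting point low)
(C) compound lambda — does not account for soluble in ether, melting point low, inert to sodium
(D) compound delta — soluble in ether ✓; melting point low ✓; soluble in water ✓; inert to sodium ✓; decolorizes bromine ✗; gives precipitate with silver nitrate ✗
(E) compound theta — does not account for soluble in water, decolorizes bromine
(F) compound gamma — soluble in ether ✗; melting point low ✓; soluble in water ✗; inert to sodium ✗; decolorizes bromine ✓; gives precipitate with silver nitrate ✗
No candidate is consistent with all observations.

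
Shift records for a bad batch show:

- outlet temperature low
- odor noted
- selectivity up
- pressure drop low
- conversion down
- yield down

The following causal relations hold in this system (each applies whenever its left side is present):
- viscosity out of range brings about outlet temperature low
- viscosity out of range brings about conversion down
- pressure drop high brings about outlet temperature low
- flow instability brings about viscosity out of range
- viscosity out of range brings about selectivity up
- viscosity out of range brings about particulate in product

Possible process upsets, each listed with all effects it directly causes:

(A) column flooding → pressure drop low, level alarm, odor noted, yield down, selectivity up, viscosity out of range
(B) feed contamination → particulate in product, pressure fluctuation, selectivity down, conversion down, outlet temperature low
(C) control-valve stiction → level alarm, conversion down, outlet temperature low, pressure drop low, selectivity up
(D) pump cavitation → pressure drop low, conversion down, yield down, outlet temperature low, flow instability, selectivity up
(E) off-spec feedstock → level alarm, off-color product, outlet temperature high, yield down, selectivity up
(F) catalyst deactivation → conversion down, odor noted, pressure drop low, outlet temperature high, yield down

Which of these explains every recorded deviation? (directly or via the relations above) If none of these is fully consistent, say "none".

Per-candidate check:
(A) column flooding — outlet temperature low match (by viscosity out of range → outlet temperature low); odor noted match; selectivity up match; pressure drop low match; conversion down match (by viscosity out of range → conversion down); yield down match
(B) feed contamination — outlet temperature low match; odor noted miss; selectivity up miss; pressure drop low miss; conversion down match; yield down miss
(C) control-valve stiction — outlet temperature low match; odor noted miss; selectivity up match; pressure drop low match; conversion down match; yield down miss
(D) pump cavitation — does not account for odor noted
(E) off-spec feedstock — fails on outlet temperature low, odor noted, pressure drop low, conversion down (predicts outlet temperature high, not outlet temperature low)
(F) catalyst deactivation — outlet temperature low miss; odor noted match; selectivity up miss; pressure drop low match; conversion down match; yield down match
(A) is the only candidate with no mismatches.

A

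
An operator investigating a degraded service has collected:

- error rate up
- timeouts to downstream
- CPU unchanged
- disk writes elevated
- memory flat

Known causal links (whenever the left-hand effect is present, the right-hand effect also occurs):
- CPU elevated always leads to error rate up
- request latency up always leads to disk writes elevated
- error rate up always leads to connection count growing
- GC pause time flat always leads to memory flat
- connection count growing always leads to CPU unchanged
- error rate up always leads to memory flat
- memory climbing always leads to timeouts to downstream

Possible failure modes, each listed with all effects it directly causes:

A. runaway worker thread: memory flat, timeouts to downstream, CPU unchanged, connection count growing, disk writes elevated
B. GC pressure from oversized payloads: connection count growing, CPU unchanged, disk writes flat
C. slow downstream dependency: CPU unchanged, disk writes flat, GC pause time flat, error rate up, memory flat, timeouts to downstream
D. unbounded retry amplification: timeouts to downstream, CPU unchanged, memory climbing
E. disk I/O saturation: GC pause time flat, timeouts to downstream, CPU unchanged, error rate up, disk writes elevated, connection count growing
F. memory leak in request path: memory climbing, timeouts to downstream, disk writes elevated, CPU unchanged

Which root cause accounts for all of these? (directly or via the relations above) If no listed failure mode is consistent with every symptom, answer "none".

E

Checking each candidate against the observations:
(A) runaway worker thread — error rate up NO; timeouts to downstream yes; CPU unchanged yes; disk writes elevated yes; memory flat yes
(B) GC pressure from oversized payloads — error rate up NO; timeouts to downstream NO; CPU unchanged yes; disk writes elevated NO; memory flat NO
(C) slow downstream dependency — fails on disk writes elevated (predicts disk writes flat, not disk writes elevated)
(D) unbounded retry amplification — fails on error rate up, disk writes elevated, memory flat (predicts memory climbing, not memory flat)
(E) disk I/O saturation — error rate up yes; timeouts to downstream yes; CPU unchanged yes; disk writes elevated yes; memory flat yes (by error rate up → memory flat)
(F) memory leak in request path — error rate up NO; timeouts to downstream yes; CPU unchanged yes; disk writes elevated yes; memory flat NO
(E) is the only candidate with no mismatches.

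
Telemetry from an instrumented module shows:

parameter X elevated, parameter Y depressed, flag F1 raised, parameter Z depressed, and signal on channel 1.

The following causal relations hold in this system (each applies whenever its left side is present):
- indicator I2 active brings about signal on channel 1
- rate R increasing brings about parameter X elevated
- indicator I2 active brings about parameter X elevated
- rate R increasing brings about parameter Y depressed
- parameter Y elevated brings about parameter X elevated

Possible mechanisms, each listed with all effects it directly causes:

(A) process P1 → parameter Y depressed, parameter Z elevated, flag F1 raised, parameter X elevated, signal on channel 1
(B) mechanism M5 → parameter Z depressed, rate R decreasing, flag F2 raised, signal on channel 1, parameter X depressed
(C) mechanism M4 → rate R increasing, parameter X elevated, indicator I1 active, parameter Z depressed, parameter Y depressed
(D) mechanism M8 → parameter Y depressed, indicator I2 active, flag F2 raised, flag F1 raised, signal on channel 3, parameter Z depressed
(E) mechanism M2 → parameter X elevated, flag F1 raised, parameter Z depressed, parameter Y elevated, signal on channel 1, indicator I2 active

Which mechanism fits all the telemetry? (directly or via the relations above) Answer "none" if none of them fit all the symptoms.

Testing each hypothesis:
(A) process P1 — parameter X elevated ✓; parameter Y depressed ✓; flag F1 raised ✓; parameter Z depressed ✗; signal on channel 1 ✓
(B) mechanism M5 — fails on parameter X elevated, parameter Y depressed, flag F1 raised (predicts parameter X depressed, not parameter X elevated)
(C) mechanism M4 — parameter X elevated ✓; parameter Y depressed ✓; flag F1 raised ✗; parameter Z depressed ✓; signal on channel 1 ✗
(D) mechanism M8 — accounts for every observation (parameter X elevated by indicator I2 active → parameter X elevated)
(E) mechanism M2 — fails on parameter Y depressed (predicts parameter Y elevated, not parameter Y depressed)
(D) alone accounts for all the evidence.

D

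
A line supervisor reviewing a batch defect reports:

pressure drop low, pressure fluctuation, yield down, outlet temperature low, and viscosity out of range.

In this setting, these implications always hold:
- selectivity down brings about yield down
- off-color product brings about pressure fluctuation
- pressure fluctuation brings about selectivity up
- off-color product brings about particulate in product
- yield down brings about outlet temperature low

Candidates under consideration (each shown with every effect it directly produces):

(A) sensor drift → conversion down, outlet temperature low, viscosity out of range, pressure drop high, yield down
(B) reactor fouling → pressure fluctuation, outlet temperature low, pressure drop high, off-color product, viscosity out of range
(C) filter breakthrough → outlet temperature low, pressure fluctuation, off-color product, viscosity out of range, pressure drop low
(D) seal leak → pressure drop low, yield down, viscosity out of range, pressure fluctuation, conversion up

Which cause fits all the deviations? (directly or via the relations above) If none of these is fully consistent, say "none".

D

For each candidate, compare predicted effects to what was observed:
(A) sensor drift — pressure drop low ✗; pressure fluctuation ✗; yield down ✓; outlet temperature low ✓; viscosity out of range ✓
(B) reactor fouling — fails on pressure drop low, yield down (predicts pressure drop high, not pressure drop low)
(C) filter breakthrough — does not account for yield down
(D) seal leak — pressure drop low ✓; pressure fluctuation ✓; yield down ✓; outlet temperature low ✓ (through yield down → outlet temperature low); viscosity out of range ✓
(D) is the only candidate with no mismatches.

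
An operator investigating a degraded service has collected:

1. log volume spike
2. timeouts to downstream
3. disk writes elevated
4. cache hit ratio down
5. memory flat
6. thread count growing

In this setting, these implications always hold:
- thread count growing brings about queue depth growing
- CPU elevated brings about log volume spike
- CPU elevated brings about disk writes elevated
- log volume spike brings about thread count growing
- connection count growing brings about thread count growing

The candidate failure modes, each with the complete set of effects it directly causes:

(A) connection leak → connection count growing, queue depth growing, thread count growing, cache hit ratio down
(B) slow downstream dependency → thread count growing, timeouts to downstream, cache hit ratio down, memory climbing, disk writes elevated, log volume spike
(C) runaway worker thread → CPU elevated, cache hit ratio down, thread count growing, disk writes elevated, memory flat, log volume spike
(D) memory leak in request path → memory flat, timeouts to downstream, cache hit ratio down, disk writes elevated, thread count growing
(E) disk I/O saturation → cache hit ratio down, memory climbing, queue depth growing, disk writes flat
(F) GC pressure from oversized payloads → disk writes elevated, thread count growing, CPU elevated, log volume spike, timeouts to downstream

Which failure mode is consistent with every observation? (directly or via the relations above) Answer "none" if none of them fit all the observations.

none

For each candidate, compare predicted effects to what was observed:
(A) connection leak — log volume spike ✗; timeouts to downstream ✗; disk writes elevated ✗; cache hit ratio down ✓; memory flat ✗; thread count growing ✓
(B) slow downstream dependency — log volume spike ✓; timeouts to downstream ✓; disk writes elevated ✓; cache hit ratio down ✓; memory flat ✗; thread count growing ✓
(C) runaway worker thread — does not account for timeouts to downstream
(D) memory leak in request path — log volume spike ✗; timeouts to downstream ✓; disk writes elevated ✓; cache hit ratio down ✓; memory flat ✓; thread count growing ✓
(E) disk I/O saturation — log volume spike ✗; timeouts to downstream ✗; disk writes elevated ✗; cache hit ratio down ✓; memory flat ✗; thread count growing ✗
(F) GC pressure from oversized payloads — does not account for cache hit ratio down, memory flat
No candidate is consistent with all observations.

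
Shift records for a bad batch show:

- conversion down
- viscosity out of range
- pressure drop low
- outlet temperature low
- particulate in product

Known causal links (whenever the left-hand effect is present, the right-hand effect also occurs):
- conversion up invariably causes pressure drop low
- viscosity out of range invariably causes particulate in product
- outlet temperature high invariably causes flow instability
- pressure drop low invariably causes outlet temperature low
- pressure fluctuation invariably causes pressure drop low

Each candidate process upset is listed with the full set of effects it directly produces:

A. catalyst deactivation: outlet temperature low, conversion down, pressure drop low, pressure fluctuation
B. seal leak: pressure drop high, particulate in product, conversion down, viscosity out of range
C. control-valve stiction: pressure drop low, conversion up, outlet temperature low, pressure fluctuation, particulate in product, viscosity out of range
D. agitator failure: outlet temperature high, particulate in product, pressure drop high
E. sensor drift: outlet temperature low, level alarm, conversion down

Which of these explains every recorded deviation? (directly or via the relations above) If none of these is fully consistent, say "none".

none

For each candidate, compare predicted effects to what was observed:
(A) catalyst deactivation — conversion down yes; viscosity out of range NO; pressure drop low yes; outlet temperature low yes; particulate in product NO
(B) seal leak — fails on pressure drop low, outlet temperature low (predicts pressure drop high, not pressure drop low)
(C) control-valve stiction — conversion down NO; viscosity out of range yes; pressure drop low yes; outlet temperature low yes; particulate in product yes
(D) agitator failure — fails on conversion down, viscosity out of range, pressure drop low, outlet temperature low (predicts pressure drop high, not pressure drop low; predicts outlet temperature high, not outlet temperature low)
(E) sensor drift — does not account for viscosity out of range, pressure drop low, particulate in product
Every candidate fails on at least one observation.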